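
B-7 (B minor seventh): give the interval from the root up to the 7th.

m7

Spelling the chord: B-D-F#-A.
That puts B below A.
7 letter names make it a seventh; at 10 semitones (a half step narrower than major) the quality is minor.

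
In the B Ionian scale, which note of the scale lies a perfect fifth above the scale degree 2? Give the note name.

The scale is B C♯ D♯ E F♯ G♯ A♯.
The scale degree 2 is C♯; a perfect fifth above that is G♯ — scale degree 6.

G#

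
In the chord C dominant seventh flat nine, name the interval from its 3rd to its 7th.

The chord tones of C7b9 (C dominant seventh flat nine) are C, E, G, Bb, Db.
3rd = E; 7th = Bb.
5 letter names make it a fifth; at 6 semitones (a half step narrower than perfect) the quality is diminished.

d5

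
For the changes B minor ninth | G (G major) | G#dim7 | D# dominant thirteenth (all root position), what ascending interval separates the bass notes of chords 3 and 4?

perfect 5th

The roots are G# and D#.
G# up to D# spans 5 letter names and 7 semitones — a perfect fifth.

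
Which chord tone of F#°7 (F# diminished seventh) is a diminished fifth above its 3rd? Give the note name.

The chord tones of F# diminished seventh are F# A C Eb.
The 3rd is A. A diminished fifth above A is Eb.
Eb is the chord's 7th.

Eb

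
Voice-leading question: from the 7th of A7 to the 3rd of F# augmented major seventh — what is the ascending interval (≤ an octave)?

A2

A7 has G as its 7th, and F# augmented major seventh has A# as its 3rd.
2 letter names make it a second; at 3 semitones (a half step wider than major) the quality is augmented.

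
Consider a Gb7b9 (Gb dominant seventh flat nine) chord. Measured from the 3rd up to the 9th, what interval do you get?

diminished seventh

Gb7b9 (Gb dominant seventh flat nine): Gb–Bb–Db–Fb–Abb.
The 3rd is Bb and the 9th is Abb.
Bb up to Abb is 9 semitones, a whole step narrower than a major seventh, so the interval is diminished.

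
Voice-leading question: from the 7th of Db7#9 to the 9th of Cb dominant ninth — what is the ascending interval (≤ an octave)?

The 7th of Db7#9 is Cb; the 9th of Cb dominant ninth is Db.
Cb up to Db spans 2 letter names and 2 semitones — a major second.

M2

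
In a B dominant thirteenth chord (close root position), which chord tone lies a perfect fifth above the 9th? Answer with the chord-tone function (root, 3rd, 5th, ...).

Spelling the chord: B–D♯–F♯–A–C♯–G♯.
The 9th is C♯. A perfect fifth above C♯ is G♯.
G♯ is the chord's 13th.

13th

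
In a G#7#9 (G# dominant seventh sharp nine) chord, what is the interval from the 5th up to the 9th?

G# dominant seventh sharp nine: G#–B#–D#–F#–A##.
So we need the interval from D# up to A##.
D# up to A## is 8 semitones, a half step wider than a perfect fifth, so the interval is augmented.

augmented fifth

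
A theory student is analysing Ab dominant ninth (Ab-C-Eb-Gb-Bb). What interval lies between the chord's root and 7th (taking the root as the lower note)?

minor seventh

That puts Ab below Gb.
From Ab to Gb: 10 semitones over a seventh = minor.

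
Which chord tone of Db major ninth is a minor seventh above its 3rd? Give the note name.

Eb

Db major ninth is spelled Db F Ab C Eb.
The 3rd is F. A minor seventh above F is Eb.
Eb is the chord's 9th.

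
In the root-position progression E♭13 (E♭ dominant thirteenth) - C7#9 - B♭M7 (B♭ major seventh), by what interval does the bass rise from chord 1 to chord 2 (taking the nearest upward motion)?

M6

The roots are E♭ and C.
Counting 6 letters and 9 half steps from E♭ gives a major sixth.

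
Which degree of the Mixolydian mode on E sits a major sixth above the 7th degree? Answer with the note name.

The scale is E F# G# A B C# D.
The 7th degree is D; a major sixth above that is B — scale degree 5.

B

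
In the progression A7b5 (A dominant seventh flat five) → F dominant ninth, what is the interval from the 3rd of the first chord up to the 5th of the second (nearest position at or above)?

A7b5 (A dominant seventh flat five) has C# as its 3rd, and F dominant ninth has C as its 5th.
8 letter names make it an octave; at 11 semitones (a half step narrower than perfect) the quality is diminished.

d8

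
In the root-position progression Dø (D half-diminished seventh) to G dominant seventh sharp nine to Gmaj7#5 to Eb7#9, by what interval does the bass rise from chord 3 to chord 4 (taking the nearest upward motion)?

minor sixth

The roots are G and Eb.
6 letter names make it a sixth; at 8 semitones (a half step narrower than major) the quality is minor.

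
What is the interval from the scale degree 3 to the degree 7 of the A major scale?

A major: A B C♯ D E F♯ G♯.
The scale degree 3 is C♯ and the degree 7 is G♯.
C♯ up to G♯ spans 5 letter names and 7 semitones — a perfect fifth.

P5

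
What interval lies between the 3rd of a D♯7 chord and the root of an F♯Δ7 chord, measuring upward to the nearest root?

diminished octave

The 3rd of D♯7 is F𝄪; the root of F♯Δ7 is F♯.
F𝄪 up to F♯ is 11 semitones, a half step narrower than a perfect octave, so the interval is diminished.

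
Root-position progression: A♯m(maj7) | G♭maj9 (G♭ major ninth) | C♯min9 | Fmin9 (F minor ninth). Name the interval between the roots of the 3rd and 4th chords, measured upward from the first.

The roots are C♯ and F.
From C♯ to F: 4 semitones over a fourth = diminished.

diminished fourth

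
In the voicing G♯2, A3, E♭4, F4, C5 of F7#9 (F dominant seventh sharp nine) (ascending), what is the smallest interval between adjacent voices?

Adjacent intervals: G♯2→A3 = minor ninth; A3→E♭4 = diminished fifth; E♭4→F4 = major second; F4→C5 = perfect fifth.
The smallest is E♭4 to F4, a major second (2 semitones).

M2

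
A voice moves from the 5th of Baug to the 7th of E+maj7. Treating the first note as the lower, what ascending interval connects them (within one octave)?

m6

Baug has F𝄪 as its 5th, and E+maj7 has D♯ as its 7th.
From F𝄪 to D♯: 8 semitones over a sixth = minor.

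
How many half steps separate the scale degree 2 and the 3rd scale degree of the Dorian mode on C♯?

The scale is C♯ D♯ E F♯ G♯ A♯ B.
D♯ up to E is a minor second — 1 semitone.

1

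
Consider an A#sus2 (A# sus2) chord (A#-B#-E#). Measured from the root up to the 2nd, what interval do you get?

Root = A#; 2nd = B#.
Counting 2 letters and 2 half steps from A# gives a major second.

major 2nd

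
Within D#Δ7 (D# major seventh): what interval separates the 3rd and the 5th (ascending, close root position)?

D# major seventh: D#-F##-A#-C##.
So we need the interval from F## up to A#.
3 letter names make it a third; at 3 semitones (a half step narrower than major) the quality is minor.

minor third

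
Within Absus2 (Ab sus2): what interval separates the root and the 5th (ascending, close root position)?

Ab sus2 is spelled Ab Bb Eb.
Root = Ab; 5th = Eb.
From Ab to Eb is 7 semitones, exactly the perfect fifth.

perfect 5th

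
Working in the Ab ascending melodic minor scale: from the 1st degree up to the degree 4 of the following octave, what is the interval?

Spelling the Ab ascending melodic minor scale: Ab Bb Cb Db Eb F G.
So we need the interval from Ab up to Db.
Ab up to Db spans 11 letter names and 17 semitones — a perfect eleventh.

perfect eleventh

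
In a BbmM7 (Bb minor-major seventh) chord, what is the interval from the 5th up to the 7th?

major third

BbmM7 (Bb minor-major seventh) is spelled Bb Db F A.
That puts F below A.
From F to A is 4 semitones, exactly the major third.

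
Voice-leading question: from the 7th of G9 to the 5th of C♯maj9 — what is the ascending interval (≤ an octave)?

G9 has F as its 7th, and C♯maj9 has G♯ as its 5th.
F up to G♯ is 3 semitones, a half step wider than a major second, so the interval is augmented.

A2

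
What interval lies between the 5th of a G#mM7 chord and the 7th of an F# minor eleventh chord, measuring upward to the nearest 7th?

minor second

The 5th of G#mM7 is D#; the 7th of F# minor eleventh is E.
D# up to E is 1 semitone, a half step narrower than a major second, so the interval is minor.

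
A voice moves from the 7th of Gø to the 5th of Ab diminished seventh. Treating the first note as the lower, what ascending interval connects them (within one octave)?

The 7th of Gø is F; the 5th of Ab diminished seventh is Ebb.
F up to Ebb is 9 semitones, a whole step narrower than a major seventh, so the interval is diminished.

diminished seventh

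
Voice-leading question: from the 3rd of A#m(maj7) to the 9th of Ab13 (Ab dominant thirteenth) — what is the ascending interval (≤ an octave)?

diminished seventh

A#m(maj7) has C# as its 3rd, and Ab13 (Ab dominant thirteenth) has Bb as its 9th.
From C# to Bb: 9 semitones over a seventh = diminished.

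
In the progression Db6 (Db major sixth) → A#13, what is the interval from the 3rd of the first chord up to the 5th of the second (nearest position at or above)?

augmented seventh

The 3rd of Db6 (Db major sixth) is F; the 5th of A#13 is E#.
7 letter names make it a seventh; at 12 semitones (a half step wider than major) the quality is augmented.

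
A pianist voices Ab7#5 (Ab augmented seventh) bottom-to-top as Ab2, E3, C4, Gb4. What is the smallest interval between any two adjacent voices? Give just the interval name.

Adjacent intervals: Ab2→E3 = augmented fifth; E3→C4 = minor sixth; C4→Gb4 = diminished fifth.
The smallest is C4 to Gb4, a diminished fifth (6 semitones).

diminished 5th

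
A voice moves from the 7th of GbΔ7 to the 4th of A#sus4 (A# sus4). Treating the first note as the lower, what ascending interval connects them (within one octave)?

augmented sixth

GbΔ7 has F as its 7th, and A#sus4 (A# sus4) has D# as its 4th.
F up to D# is 10 semitones, a half step wider than a major sixth, so the interval is augmented.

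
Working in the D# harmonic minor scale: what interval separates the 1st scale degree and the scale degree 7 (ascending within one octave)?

major seventh

D# harmonic minor: D# E# F# G# A# B C##.
So we need the interval from D# up to C##.
Counting 7 letters and 11 half steps from D# gives a major seventh.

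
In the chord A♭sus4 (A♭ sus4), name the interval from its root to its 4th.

Spelling the chord: A♭, D♭, E♭.
The root is A♭ and the 4th is D♭.
A♭ up to D♭ spans 4 letter names and 5 semitones — a perfect fourth.

perfect fourth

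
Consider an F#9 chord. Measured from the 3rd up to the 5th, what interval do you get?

minor third

Spelling the chord: F#-A#-C#-E-G#.
So we need the interval from A# up to C#.
From A# to C#: 3 semitones over a third = minor.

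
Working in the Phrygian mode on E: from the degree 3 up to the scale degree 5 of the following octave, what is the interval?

major tenth

E phrygian: E F G A B C D.
Degree 3 = G; degree 5 (up an octave) = B.
G up to B spans 10 letter names and 16 semitones — a major tenth.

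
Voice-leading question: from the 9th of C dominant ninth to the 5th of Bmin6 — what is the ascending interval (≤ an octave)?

major third

C dominant ninth has D as its 9th, and Bmin6 has F# as its 5th.
D up to F# spans 3 letter names and 4 semitones — a major third.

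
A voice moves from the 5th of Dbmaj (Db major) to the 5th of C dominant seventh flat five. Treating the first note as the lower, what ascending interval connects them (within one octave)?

The 5th of Dbmaj (Db major) is Ab; the 5th of C dominant seventh flat five is Gb.
7 letter names make it a seventh; at 10 semitones (a half step narrower than major) the quality is minor.

minor 7th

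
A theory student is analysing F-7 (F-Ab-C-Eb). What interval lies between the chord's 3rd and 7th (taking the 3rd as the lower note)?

That puts Ab below Eb.
From Ab to Eb is 7 semitones, exactly the perfect fifth.

perfect fifth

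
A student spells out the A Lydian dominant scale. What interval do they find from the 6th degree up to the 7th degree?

Spelling the A Lydian dominant scale: A B C# D# E F# G.
So we need the interval from F# up to G.
From F# to G: 1 semitone over a second = minor.

minor second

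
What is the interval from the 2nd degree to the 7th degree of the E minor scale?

minor 6th

The scale runs E F# G A B C D.
The 2nd degree is F# and the scale degree 7 is D.
F# up to D is 8 semitones, a half step narrower than a major sixth, so the interval is minor.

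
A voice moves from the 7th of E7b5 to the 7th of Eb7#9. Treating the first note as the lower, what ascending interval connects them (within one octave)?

The 7th of E7b5 is D; the 7th of Eb7#9 is Db.
D up to Db is 11 semitones, a half step narrower than a perfect octave, so the interval is diminished.

diminished 8th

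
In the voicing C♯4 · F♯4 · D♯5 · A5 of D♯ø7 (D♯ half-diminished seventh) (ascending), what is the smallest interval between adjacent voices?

Adjacent intervals: C♯4→F♯4 = perfect fourth; F♯4→D♯5 = major sixth; D♯5→A5 = diminished fifth.
The smallest is C♯4 to F♯4, a perfect fourth (5 semitones).

perfect fourth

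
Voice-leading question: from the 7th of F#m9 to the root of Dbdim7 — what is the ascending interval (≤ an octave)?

diminished 7th

The 7th of F#m9 is E; the root of Dbdim7 is Db.
7 letter names make it a seventh; at 9 semitones (a whole step narrower than major) the quality is diminished.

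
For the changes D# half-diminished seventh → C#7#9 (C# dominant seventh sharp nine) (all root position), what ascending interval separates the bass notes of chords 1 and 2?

The roots are D# and C#.
D# up to C# is 10 semitones, a half step narrower than a major seventh, so the interval is minor.

minor seventh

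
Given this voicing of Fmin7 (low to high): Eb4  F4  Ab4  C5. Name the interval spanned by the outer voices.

major sixth

The outer voices are Eb4 and C5.
Eb up to C spans 6 letter names and 9 semitones — a major sixth.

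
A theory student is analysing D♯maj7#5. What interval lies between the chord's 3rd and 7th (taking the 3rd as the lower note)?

perfect fifth

D♯+maj7 (D♯ augmented major seventh): D♯, F𝄪, A𝄪, C𝄪.
That puts F𝄪 below C𝄪.
From F𝄪 to C𝄪 is 7 semitones, exactly the perfect fifth.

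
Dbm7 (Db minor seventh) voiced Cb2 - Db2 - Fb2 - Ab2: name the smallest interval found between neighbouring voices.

major 2nd

Adjacent intervals: Cb2→Db2 = major second; Db2→Fb2 = minor third; Fb2→Ab2 = major third.
The smallest is Cb2 to Db2, a major second (2 semitones).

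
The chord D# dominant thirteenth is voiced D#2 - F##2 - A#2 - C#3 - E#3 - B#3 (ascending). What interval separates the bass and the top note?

major thirteenth

The outer voices are D#2 and B#3.
Counting 13 letters and 21 half steps from D# gives a major thirteenth.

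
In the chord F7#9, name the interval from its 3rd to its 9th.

The chord tones of F7#9 are F A C E♭ G♯.
That puts A below G♯.
A up to G♯ spans 7 letter names and 11 semitones — a major seventh.

major seventh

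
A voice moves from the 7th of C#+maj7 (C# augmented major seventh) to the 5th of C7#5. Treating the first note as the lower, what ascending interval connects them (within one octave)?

C#+maj7 (C# augmented major seventh) has B# as its 7th, and C7#5 has G# as its 5th.
6 letter names make it a sixth; at 8 semitones (a half step narrower than major) the quality is minor.

minor sixth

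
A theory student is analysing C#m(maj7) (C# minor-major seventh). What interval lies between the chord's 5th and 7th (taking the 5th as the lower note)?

The chord tones of C#mM7 are C#, E, G#, B#.
The 5th is G# and the 7th is B#.
From G# to B# is 4 semitones, exactly the major third.

major third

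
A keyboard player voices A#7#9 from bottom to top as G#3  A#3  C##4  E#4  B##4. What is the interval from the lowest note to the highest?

augmented tenth

The outer voices are G#3 and B##4.
10 letter names make it a tenth; at 17 semitones (a half step wider than major) the quality is augmented.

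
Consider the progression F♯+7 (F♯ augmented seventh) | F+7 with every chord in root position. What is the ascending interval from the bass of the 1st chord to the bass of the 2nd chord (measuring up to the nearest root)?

diminished 8th

The roots are F♯ and F.
8 letter names make it an octave; at 11 semitones (a half step narrower than perfect) the quality is diminished.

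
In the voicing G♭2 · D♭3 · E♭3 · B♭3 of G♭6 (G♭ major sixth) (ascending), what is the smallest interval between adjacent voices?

Adjacent intervals: G♭2→D♭3 = perfect fifth; D♭3→E♭3 = major second; E♭3→B♭3 = perfect fifth.
The smallest is D♭3 to E♭3, a major second (2 semitones).

M2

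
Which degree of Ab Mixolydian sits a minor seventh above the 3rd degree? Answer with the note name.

Bb

The scale is Ab Bb C Db Eb F Gb.
The 3rd degree is C; a minor seventh above that is Bb — scale degree 2.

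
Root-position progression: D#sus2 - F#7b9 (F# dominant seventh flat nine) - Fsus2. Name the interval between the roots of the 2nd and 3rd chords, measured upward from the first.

The roots are F# and F.
F# up to F is 11 semitones, a half step narrower than a perfect octave, so the interval is diminished.

diminished 8th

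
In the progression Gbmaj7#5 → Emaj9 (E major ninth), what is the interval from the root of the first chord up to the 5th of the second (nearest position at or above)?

Gbmaj7#5 has Gb as its root, and Emaj9 (E major ninth) has B as its 5th.
Gb up to B is 5 semitones, a half step wider than a major third, so the interval is augmented.

augmented third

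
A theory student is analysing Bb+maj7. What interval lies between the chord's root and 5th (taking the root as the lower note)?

augmented 5th

Bb augmented major seventh: Bb–D–F#–A.
So we need the interval from Bb up to F#.
Bb up to F# is 8 semitones, a half step wider than a perfect fifth, so the interval is augmented.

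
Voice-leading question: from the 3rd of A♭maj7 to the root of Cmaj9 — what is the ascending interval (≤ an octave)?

perfect 1st

A♭maj7 has C as its 3rd, and Cmaj9 has C as its root.
C up to C spans 1 letter names and 0 semitones — a perfect unison.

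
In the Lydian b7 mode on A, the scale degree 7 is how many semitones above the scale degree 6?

The scale is A B C# D# E F# G.
F# up to G is a minor second — 1 semitone.

1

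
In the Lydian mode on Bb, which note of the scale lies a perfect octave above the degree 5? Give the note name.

The scale is Bb C D E F G A.
The degree 5 is F; a perfect octave above that is F — scale degree 5.

F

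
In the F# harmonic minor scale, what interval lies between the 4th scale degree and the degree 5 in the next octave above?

major 9th

F# harmonic minor: F# G# A B C# D E#.
4th scale degree = B; 5th degree (up an octave) = C#.
From B to C# is 14 semitones, exactly the major ninth.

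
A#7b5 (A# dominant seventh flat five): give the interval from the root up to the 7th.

A#7b5 (A# dominant seventh flat five): A#, C##, E, G#.
Root = A#; 7th = G#.
7 letter names make it a seventh; at 10 semitones (a half step narrower than major) the quality is minor.

m7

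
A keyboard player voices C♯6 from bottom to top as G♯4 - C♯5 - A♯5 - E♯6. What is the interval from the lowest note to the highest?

The outer voices are G♯4 and E♯6.
Counting 13 letters and 21 half steps from G♯ gives a major thirteenth.

major 13th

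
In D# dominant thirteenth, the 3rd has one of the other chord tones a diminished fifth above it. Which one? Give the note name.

D# dominant thirteenth: D# F## A# C# E# B#.
The 3rd is F##. A diminished fifth above F## is C#.
C# is the chord's 7th.

C#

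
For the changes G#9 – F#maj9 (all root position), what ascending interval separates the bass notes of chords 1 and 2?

The roots are G# and F#.
From G# to F#: 10 semitones over a seventh = minor.

m7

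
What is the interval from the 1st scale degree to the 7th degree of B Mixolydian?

minor seventh

Spelling B Mixolydian: B C# D# E F# G# A.
The 1st scale degree is B and the 7th scale degree is A.
7 letter names make it a seventh; at 10 semitones (a half step narrower than major) the quality is minor.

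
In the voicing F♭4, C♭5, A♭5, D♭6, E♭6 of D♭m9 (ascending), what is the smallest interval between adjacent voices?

M2

Adjacent intervals: F♭4→C♭5 = perfect fifth; C♭5→A♭5 = major sixth; A♭5→D♭6 = perfect fourth; D♭6→E♭6 = major second.
The smallest is D♭6 to E♭6, a major second (2 semitones).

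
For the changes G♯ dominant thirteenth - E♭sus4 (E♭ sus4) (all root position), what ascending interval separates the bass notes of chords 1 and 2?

diminished 6th

The roots are G♯ and E♭.
6 letter names make it a sixth; at 7 semitones (a whole step narrower than major) the quality is diminished.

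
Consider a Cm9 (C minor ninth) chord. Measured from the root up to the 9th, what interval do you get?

major ninth

Spelling the chord: C–Eb–G–Bb–D.
The root is C and the 9th is D.
From C to D is 14 semitones, exactly the major ninth.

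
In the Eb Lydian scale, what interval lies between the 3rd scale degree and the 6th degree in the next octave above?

The scale runs Eb F G A Bb C D.
So we need the interval from G up to C.
From G to C is 17 semitones, exactly the perfect eleventh.

perfect 11th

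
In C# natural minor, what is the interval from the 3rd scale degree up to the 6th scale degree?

perfect fourth

C# natural minor: C# D# E F# G# A B.
That puts E below A.
E up to A spans 4 letter names and 5 semitones — a perfect fourth.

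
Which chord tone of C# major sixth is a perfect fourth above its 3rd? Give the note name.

Spelling the chord: C# E# G# A#.
The 3rd is E#. A perfect fourth above E# is A#.
A# is the chord's 6th.

A#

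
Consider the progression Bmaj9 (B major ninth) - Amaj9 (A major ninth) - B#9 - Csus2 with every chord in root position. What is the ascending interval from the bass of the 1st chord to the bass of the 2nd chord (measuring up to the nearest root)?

minor 7th

The roots are B and A.
7 letter names make it a seventh; at 10 semitones (a half step narrower than major) the quality is minor.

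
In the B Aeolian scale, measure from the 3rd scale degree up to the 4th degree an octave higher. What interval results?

major ninth

The scale runs B C# D E F# G A.
So we need the interval from D up to E.
D up to E spans 9 letter names and 14 semitones — a major ninth.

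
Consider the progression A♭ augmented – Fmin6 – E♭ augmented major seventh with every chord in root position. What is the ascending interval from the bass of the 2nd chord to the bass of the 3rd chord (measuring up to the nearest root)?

The roots are F and E♭.
F up to E♭ is 10 semitones, a half step narrower than a major seventh, so the interval is minor.

minor seventh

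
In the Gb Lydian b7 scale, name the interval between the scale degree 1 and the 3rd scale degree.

M3

The scale runs Gb Ab Bb C Db Eb Fb.
The scale degree 1 is Gb and the scale degree 3 is Bb.
From Gb to Bb is 4 semitones, exactly the major third.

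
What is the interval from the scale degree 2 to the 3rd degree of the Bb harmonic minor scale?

The scale runs Bb C Db Eb F Gb A.
The scale degree 2 is C and the 3rd scale degree is Db.
From C to Db: 1 semitone over a second = minor.

minor second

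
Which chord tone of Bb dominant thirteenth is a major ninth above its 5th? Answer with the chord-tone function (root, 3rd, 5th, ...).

Spelling the chord: Bb, D, F, Ab, C, G.
The 5th is F. A major ninth above F is G.
G is the chord's 13th.

13th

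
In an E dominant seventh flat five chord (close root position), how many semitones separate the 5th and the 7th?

Spelling the chord: E–G♯–B♭–D.
B♭ to D is a major third: 4 semitones.

4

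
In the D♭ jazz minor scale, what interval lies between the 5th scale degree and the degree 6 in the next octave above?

major 9th

D♭ melodic minor: D♭ E♭ F♭ G♭ A♭ B♭ C.
That puts A♭ below B♭.
From A♭ to B♭ is 14 semitones, exactly the major ninth.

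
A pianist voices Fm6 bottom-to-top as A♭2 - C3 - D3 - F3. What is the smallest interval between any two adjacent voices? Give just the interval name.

major second

Adjacent intervals: A♭2→C3 = major third; C3→D3 = major second; D3→F3 = minor third.
The smallest is C3 to D3, a major second (2 semitones).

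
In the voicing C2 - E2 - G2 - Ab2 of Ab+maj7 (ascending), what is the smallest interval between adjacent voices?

m2

Adjacent intervals: C2→E2 = major third; E2→G2 = minor third; G2→Ab2 = minor second.
The smallest is G2 to Ab2, a minor second (1 semitone).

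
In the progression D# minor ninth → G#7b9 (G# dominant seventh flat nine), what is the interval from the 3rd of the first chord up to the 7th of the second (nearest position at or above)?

D# minor ninth has F# as its 3rd, and G#7b9 (G# dominant seventh flat nine) has F# as its 7th.
F# up to F# spans 1 letter names and 0 semitones — a perfect unison.

perfect unison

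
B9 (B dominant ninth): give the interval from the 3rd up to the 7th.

d5

The chord tones of B9 are B–D♯–F♯–A–C♯.
That puts D♯ below A.
From D♯ to A: 6 semitones over a fifth = diminished.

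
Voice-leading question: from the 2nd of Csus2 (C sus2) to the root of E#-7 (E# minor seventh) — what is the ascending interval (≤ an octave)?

Csus2 (C sus2) has D as its 2nd, and E#-7 (E# minor seventh) has E# as its root.
From D to E#: 3 semitones over a second = augmented.

augmented 2nd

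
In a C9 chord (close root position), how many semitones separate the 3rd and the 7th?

6

Spelling the chord: C E G Bb D.
E to Bb is a diminished fifth: 6 semitones.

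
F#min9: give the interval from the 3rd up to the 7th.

The chord tones of F#m9 are F# A C# E G#.
3rd = A; 7th = E.
Counting 5 letters and 7 half steps from A gives a perfect fifth.

perfect fifth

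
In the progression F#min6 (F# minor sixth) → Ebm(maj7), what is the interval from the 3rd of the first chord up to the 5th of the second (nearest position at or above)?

minor second

F#min6 (F# minor sixth) has A as its 3rd, and Ebm(maj7) has Bb as its 5th.
2 letter names make it a second; at 1 semitone (a half step narrower than major) the quality is minor.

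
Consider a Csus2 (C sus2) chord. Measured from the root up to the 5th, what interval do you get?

perfect fifth

Csus2: C–D–G.
Root = C; 5th = G.
C up to G spans 5 letter names and 7 semitones — a perfect fifth.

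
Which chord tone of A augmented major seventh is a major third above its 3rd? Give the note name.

E#

Amaj7#5 is spelled A–C#–E#–G#.
The 3rd is C#. A major third above C# is E#.
E# is the chord's 5th.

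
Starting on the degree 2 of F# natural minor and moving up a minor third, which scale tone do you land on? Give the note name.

B

The scale is F# G# A B C# D E.
The degree 2 is G#; a minor third above that is B — scale degree 4.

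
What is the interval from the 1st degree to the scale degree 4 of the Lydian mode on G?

A4

The scale runs G A B C# D E F#.
That puts G below C#.
G up to C# is 6 semitones, a half step wider than a perfect fourth, so the interval is augmented.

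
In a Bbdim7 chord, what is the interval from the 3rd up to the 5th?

m3

Bbdim7 is spelled Bb-Db-Fb-Abb.
So we need the interval from Db up to Fb.
From Db to Fb: 3 semitones over a third = minor.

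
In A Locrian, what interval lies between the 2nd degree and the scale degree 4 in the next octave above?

major tenth

A locrian: A B♭ C D E♭ F G.
The 2nd degree is B♭ and the 4th scale degree (up an octave) is D.
Counting 10 letters and 16 half steps from B♭ gives a major tenth.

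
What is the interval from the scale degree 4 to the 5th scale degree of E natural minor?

major second

E natural minor: E F♯ G A B C D.
So we need the interval from A up to B.
A up to B spans 2 letter names and 2 semitones — a major second.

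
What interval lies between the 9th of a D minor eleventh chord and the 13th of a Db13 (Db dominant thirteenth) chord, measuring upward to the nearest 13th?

d5

D minor eleventh has E as its 9th, and Db13 (Db dominant thirteenth) has Bb as its 13th.
From E to Bb: 6 semitones over a fifth = diminished.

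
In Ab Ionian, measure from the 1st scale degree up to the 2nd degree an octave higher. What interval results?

major ninth

The scale runs Ab Bb C Db Eb F G.
So we need the interval from Ab up to Bb.
From Ab to Bb is 14 semitones, exactly the major ninth.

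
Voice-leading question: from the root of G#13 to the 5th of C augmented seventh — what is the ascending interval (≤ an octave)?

P1

G#13 has G# as its root, and C augmented seventh has G# as its 5th.
G# up to G# spans 1 letter names and 0 semitones — a perfect unison.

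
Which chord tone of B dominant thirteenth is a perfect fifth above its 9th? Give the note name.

B13 (B dominant thirteenth): B D# F# A C# G#.
The 9th is C#. A perfect fifth above C# is G#.
G# is the chord's 13th.

G#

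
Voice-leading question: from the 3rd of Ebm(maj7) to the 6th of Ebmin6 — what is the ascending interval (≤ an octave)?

augmented fourth

Ebm(maj7) has Gb as its 3rd, and Ebmin6 has C as its 6th.
From Gb to C: 6 semitones over a fourth = augmented.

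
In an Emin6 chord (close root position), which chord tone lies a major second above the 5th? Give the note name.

C#

Spelling the chord: E G B C♯.
The 5th is B. A major second above B is C♯.
C♯ is the chord's 6th.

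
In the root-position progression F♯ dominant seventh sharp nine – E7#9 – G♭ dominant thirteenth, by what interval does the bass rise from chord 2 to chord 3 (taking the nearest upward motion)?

diminished 3rd

The roots are E and G♭.
3 letter names make it a third; at 2 semitones (a whole step narrower than major) the quality is diminished.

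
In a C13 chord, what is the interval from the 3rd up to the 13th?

perfect eleventh

C13: C, E, G, Bb, D, A.
That puts E below A.
Counting 11 letters and 17 half steps from E gives a perfect eleventh.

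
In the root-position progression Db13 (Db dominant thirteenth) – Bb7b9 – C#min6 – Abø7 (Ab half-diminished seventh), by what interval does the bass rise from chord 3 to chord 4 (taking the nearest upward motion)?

diminished 6th

The roots are C# and Ab.
6 letter names make it a sixth; at 7 semitones (a whole step narrower than major) the quality is diminished.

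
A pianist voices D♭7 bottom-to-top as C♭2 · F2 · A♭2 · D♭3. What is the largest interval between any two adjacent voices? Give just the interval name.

Adjacent intervals: C♭2→F2 = augmented fourth; F2→A♭2 = minor third; A♭2→D♭3 = perfect fourth.
The largest is C♭2 to F2, an augmented fourth (6 semitones).

augmented 4th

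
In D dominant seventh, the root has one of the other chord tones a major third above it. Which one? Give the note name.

D7 (D dominant seventh): D, F♯, A, C.
The root is D. A major third above D is F♯.
F♯ is the chord's 3rd.

F#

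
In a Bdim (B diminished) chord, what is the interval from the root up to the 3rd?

minor third

Spelling the chord: B-D-F.
That puts B below D.
3 letter names make it a third; at 3 semitones (a half step narrower than major) the quality is minor.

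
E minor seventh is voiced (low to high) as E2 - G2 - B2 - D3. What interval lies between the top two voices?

minor third

Those voices are B2 and D3.
From B to D: 3 semitones over a third = minor.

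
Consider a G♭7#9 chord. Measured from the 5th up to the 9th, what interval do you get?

augmented 5th

G♭ dominant seventh sharp nine: G♭ B♭ D♭ F♭ A.
5th = D♭; 9th = A.
5 letter names make it a fifth; at 8 semitones (a half step wider than perfect) the quality is augmented.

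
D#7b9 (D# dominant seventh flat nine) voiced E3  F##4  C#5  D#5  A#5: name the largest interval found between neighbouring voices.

augmented 9th

Adjacent intervals: E3→F##4 = augmented ninth; F##4→C#5 = diminished fifth; C#5→D#5 = major second; D#5→A#5 = perfect fifth.
The largest is E3 to F##4, an augmented ninth (15 semitones).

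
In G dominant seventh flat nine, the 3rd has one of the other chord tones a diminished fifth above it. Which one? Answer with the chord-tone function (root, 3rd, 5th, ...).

The chord tones of G dominant seventh flat nine are G-B-D-F-A♭.
The 3rd is B. A diminished fifth above B is F.
F is the chord's 7th.

7th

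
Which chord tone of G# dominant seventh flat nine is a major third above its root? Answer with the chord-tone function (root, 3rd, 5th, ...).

Spelling the chord: G#–B#–D#–F#–A.
The root is G#. A major third above G# is B#.
B# is the chord's 3rd.

3rd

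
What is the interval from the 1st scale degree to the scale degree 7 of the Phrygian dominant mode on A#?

The scale runs A# B C## D# E# F# G#.
1st scale degree = A#; degree 7 = G#.
A# up to G# is 10 semitones, a half step narrower than a major seventh, so the interval is minor.

m7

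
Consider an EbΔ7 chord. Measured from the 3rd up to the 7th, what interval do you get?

Spelling the chord: Eb, G, Bb, D.
3rd = G; 7th = D.
G up to D spans 5 letter names and 7 semitones — a perfect fifth.

perfect 5th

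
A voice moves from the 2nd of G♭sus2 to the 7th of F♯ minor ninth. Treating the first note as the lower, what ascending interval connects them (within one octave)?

The 2nd of G♭sus2 is A♭; the 7th of F♯ minor ninth is E.
From A♭ to E: 8 semitones over a fifth = augmented.

augmented 5th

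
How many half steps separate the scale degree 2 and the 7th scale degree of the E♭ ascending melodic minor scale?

The scale is E♭ F G♭ A♭ B♭ C D.
F up to D is a major sixth — 9 semitones.

9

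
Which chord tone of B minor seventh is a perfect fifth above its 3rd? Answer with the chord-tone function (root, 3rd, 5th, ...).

7th

B minor seventh: B–D–F#–A.
The 3rd is D. A perfect fifth above D is A.
A is the chord's 7th.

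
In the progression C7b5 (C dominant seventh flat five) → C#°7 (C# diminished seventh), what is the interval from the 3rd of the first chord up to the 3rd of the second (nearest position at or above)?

P1

C7b5 (C dominant seventh flat five) has E as its 3rd, and C#°7 (C# diminished seventh) has E as its 3rd.
Counting 1 letters and 0 half steps from E gives a perfect unison.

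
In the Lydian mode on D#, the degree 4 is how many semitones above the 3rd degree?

The scale is D# E# F## G## A# B# C##.
F## up to G## is a major second — 2 semitones.

2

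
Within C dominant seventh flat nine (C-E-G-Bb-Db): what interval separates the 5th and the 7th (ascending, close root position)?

m3

The 5th is G and the 7th is Bb.
From G to Bb: 3 semitones over a third = minor.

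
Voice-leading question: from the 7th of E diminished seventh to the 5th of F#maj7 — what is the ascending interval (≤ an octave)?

The 7th of E diminished seventh is Db; the 5th of F#maj7 is C#.
7 letter names make it a seventh; at 12 semitones (a half step wider than major) the quality is augmented.

A7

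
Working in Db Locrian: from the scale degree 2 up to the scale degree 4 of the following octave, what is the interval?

The scale runs Db Ebb Fb Gb Abb Bbb Cb.
Scale degree 2 = Ebb; 4th degree (up an octave) = Gb.
Counting 10 letters and 16 half steps from Ebb gives a major tenth.

major 10th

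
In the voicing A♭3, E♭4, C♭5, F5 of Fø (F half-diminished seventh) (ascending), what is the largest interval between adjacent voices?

Adjacent intervals: A♭3→E♭4 = perfect fifth; E♭4→C♭5 = minor sixth; C♭5→F5 = augmented fourth.
The largest is E♭4 to C♭5, a minor sixth (8 semitones).

minor 6th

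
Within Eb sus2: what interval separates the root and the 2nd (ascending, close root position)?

Spelling the chord: Eb-F-Bb.
The root is Eb and the 2nd is F.
Eb up to F spans 2 letter names and 2 semitones — a major second.

M2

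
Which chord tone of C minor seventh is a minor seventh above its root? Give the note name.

Spelling the chord: C, E♭, G, B♭.
The root is C. A minor seventh above C is B♭.
B♭ is the chord's 7th.

Bb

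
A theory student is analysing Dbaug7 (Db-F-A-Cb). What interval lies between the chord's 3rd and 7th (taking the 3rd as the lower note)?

3rd = F; 7th = Cb.
From F to Cb: 6 semitones over a fifth = diminished.
That tritone between 3rd and 7th is what gives the dominant seventh its pull toward resolution.

diminished 5th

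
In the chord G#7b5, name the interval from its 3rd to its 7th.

diminished fifth

G#7b5 (G# dominant seventh flat five) is spelled G#–B#–D–F#.
The 3rd is B# and the 7th is F#.
From B# to F#: 6 semitones over a fifth = diminished.
This 3–7 tritone is the characteristic tension at the heart of the dominant sound.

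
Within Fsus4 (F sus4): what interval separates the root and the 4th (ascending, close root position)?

perfect 4th

The chord tones of Fsus4 (F sus4) are F B♭ C.
So we need the interval from F up to B♭.
Counting 4 letters and 5 half steps from F gives a perfect fourth.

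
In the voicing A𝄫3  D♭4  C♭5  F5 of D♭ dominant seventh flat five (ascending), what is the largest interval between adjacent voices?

Adjacent intervals: A𝄫3→D♭4 = augmented fourth; D♭4→C♭5 = minor seventh; C♭5→F5 = augmented fourth.
The largest is D♭4 to C♭5, a minor seventh (10 semitones).

minor seventh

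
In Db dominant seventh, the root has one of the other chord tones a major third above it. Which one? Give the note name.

F

Db dominant seventh: Db-F-Ab-Cb.
The root is Db. A major third above Db is F.
F is the chord's 3rd.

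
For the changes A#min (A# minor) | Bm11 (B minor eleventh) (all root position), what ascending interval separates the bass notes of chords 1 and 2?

The roots are A# and B.
From A# to B: 1 semitone over a second = minor.

m2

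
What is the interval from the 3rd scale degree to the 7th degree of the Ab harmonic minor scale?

A5

The scale runs Ab Bb Cb Db Eb Fb G.
So we need the interval from Cb up to G.
Cb up to G is 8 semitones, a half step wider than a perfect fifth, so the interval is augmented.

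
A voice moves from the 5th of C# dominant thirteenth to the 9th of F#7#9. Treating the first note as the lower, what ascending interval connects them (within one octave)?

augmented unison

The 5th of C# dominant thirteenth is G#; the 9th of F#7#9 is G##.
From G# to G##: 1 semitone over a unison = augmented.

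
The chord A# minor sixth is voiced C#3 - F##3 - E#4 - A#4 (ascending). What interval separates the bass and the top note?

The outer voices are C#3 and A#4.
Counting 13 letters and 21 half steps from C# gives a major thirteenth.

major thirteenth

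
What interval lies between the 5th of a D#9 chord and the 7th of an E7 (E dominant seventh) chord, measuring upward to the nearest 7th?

The 5th of D#9 is A#; the 7th of E7 (E dominant seventh) is D.
4 letter names make it a fourth; at 4 semitones (a half step narrower than perfect) the quality is diminished.

diminished fourth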